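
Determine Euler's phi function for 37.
36

37 = 37
φ(n) = n × ∏(1 - 1/p) for each prime p dividing n
φ(37) = 37 × (1 - 1/37) = 36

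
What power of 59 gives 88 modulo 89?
44

Baby-step giant-step with step n = ⌈√89⌉ = 10.
Baby steps 59^j mod 89 (j:value) for j=0..9: 0:1, 1:59, 2:10, 3:56, 4:11, 5:26, 6:21, 7:82, 8:32, 9:19.
Giant-step multiplier: 59^(-10) ≡ 59^(88-10) = 59^78 ≡ 42 (mod 89).
Giant steps γ_i = 88·42^i mod 89: γ_0=88, γ_1=47, γ_2=16, γ_3=49, γ_4=11 (in table at j=4).
x = i·n + j = 4·10 + 4 = 44.
Check: 59^44 ≡ 88 (mod 89).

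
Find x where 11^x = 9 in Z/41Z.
10

Baby-step giant-step with step n = ⌈√41⌉ = 7.
Baby steps 11^j mod 41 (j:value) for j=0..6: 0:1, 1:11, 2:39, 3:19, 4:4, 5:3, 6:33.
Giant-step multiplier: 11^(-7) ≡ 11^(40-7) = 11^33 ≡ 34 (mod 41).
Giant steps γ_i = 9·34^i mod 41: γ_0=9, γ_1=19 (in table at j=3).
x = i·n + j = 1·7 + 3 = 10.
Check: 11^10 ≡ 9 (mod 41).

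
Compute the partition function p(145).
24908858009

p(n) counts ways to write n as a sum of positive integers (order ignored).
Euler's pentagonal recurrence: p(k) = p(k-1) + p(k-2) - p(k-5) - p(k-7) + p(k-12) + p(k-15) - ... (offsets j(3j∓1)/2, signs ++--, p(0)=1, p(<0)=0).
DP table for k = 0..144: p(0)=1, p(1)=1, p(2)=2, p(3)=3, p(4)=5, p(5)=7, p(6)=11, p(7)=15, p(8)=22, p(9)=30, p(10)=42, p(11)=56, p(12)=77, p(13)=101, p(14)=135, p(15)=176, p(16)=231, p(17)=297, p(18)=385, p(19)=490, p(20)=627, p(21)=792, p(22)=1002, p(23)=1255, p(24)=1575, p(25)=1958, p(26)=2436, p(27)=3010, p(28)=3718, p(29)=4565, p(30)=5604, p(31)=6842, p(32)=8349, p(33)=10143, p(34)=12310, p(35)=14883, p(36)=17977, p(37)=21637, p(38)=26015, p(39)=31185, p(40)=37338, p(41)=44583, p(42)=53174, p(43)=63261, p(44)=75175, p(45)=89134, p(46)=105558, p(47)=124754, p(48)=147273, p(49)=173525, p(50)=204226, p(51)=239943, p(52)=281589, p(53)=329931, p(54)=386155, p(55)=451276, p(56)=526823, p(57)=614154, p(58)=715220, p(59)=831820, p(60)=966467, p(61)=1121505, p(62)=1300156, p(63)=1505499, p(64)=1741630, p(65)=2012558, p(66)=2323520, p(67)=2679689, p(68)=3087735, p(69)=3554345, p(70)=4087968, p(71)=4697205, p(72)=5392783, p(73)=6185689, p(74)=7089500, p(75)=8118264, p(76)=9289091, p(77)=10619863, p(78)=12132164, p(79)=13848650, p(80)=15796476, p(81)=18004327, p(82)=20506255, p(83)=23338469, p(84)=26543660, p(85)=30167357, p(86)=34262962, p(87)=38887673, p(88)=44108109, p(89)=49995925, p(90)=56634173, p(91)=64112359, p(92)=72533807, p(93)=82010177, p(94)=92669720, p(95)=104651419, p(96)=118114304, p(97)=133230930, p(98)=150198136, p(99)=169229875, p(100)=190569292, p(101)=214481126, p(102)=241265379, p(103)=271248950, p(104)=304801365, p(105)=342325709, p(106)=384276336, p(107)=431149389, p(108)=483502844, p(109)=541946240, p(110)=607163746, p(111)=679903203, p(112)=761002156, p(113)=851376628, p(114)=952050665, p(115)=1064144451, p(116)=1188908248, p(117)=1327710076, p(118)=1482074143, p(119)=1653668665, p(120)=1844349560, p(121)=2056148051, p(122)=2291320912, p(123)=2552338241, p(124)=2841940500, p(125)=3163127352, p(126)=3519222692, p(127)=3913864295, p(128)=4351078600, p(129)=4835271870, p(130)=5371315400, p(131)=5964539504, p(132)=6620830889, p(133)=7346629512, p(134)=8149040695, p(135)=9035836076, p(136)=10015581680, p(137)=11097645016, p(138)=12292341831, p(139)=13610949895, p(140)=15065878135, p(141)=16670689208, p(142)=18440293320, p(143)=20390982757, p(144)=22540654445.
Final step: p(145) = p(144) + p(143) - p(140) - p(138) + p(133) + p(130) - p(123) - p(119) + p(110) + p(105) - p(94) - p(88) + p(75) + p(68) - p(53) - p(45) + p(28) + p(19) - p(0)
= 22540654445 + 20390982757 - 15065878135 - 12292341831 + 7346629512 + 5371315400 - 2552338241 - 1653668665 + 607163746 + 342325709 - 92669720 - 44108109 + 8118264 + 3087735 - 329931 - 89134 + 3718 + 490 - 1
= 24908858009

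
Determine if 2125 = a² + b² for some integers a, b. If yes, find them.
3² + 46² (a=3, b=46)

Factorization: 2125 = 5^3 × 17
By Fermat: n is sum of two squares iff every prime p ≡ 3 (mod 4) appears to even power.
All primes ≡ 3 (mod 4) appear to even power.
Search a = 0, 1, 2, … for 2125 - a² a perfect square: first hit at a = 3: 2125 - 9 = 2116 = 46².
2125 = 3² + 46² = 9 + 2116 ✓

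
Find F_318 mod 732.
632

Matrix identity: Q^n = [[F_(n+1), F_n], [F_n, F_(n-1)]] with Q = [[1,1],[1,0]].
n = 318 = 100111110₂. Square-and-multiply, entries mod 732:
Q^1 = [[1,1],[1,0]]
Q^2 = (Q^1)² = [[2,1],[1,1]]
Q^4 = (Q^2)² = [[5,3],[3,2]]
Q^9 = (Q^4)²·Q = [[55,34],[34,21]]
Q^19 = (Q^9)²·Q = [[177,521],[521,388]]
Q^39 = (Q^19)²·Q = [[555,454],[454,101]]
Q^79 = (Q^39)²·Q = [[177,277],[277,632]]
Q^159 = (Q^79)²·Q = [[555,454],[454,101]]
Q^318 = (Q^159)² = [[277,632],[632,377]]
F_318 mod 732 = Q^318[0][1] = 632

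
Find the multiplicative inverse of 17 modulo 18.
17

gcd(17, 18) = 1, so the inverse exists.
Extended Euclidean algorithm on (18, 17):
18 = 1 × 17 + 1  ⟹  1 = (1)·18 + (-1)·17
So (-1)·17 ≡ 1 (mod 18), i.e. 17^(-1) ≡ -1 ≡ 17 (mod 18).
Check: 17 × 17 = 289 ≡ 1 (mod 18)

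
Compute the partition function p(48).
147273

p(n) counts ways to write n as a sum of positive integers (order ignored).
Euler's pentagonal recurrence: p(k) = p(k-1) + p(k-2) - p(k-5) - p(k-7) + p(k-12) + p(k-15) - ... (offsets j(3j∓1)/2, signs ++--, p(0)=1, p(<0)=0).
DP table for k = 0..47: p(0)=1, p(1)=1, p(2)=2, p(3)=3, p(4)=5, p(5)=7, p(6)=11, p(7)=15, p(8)=22, p(9)=30, p(10)=42, p(11)=56, p(12)=77, p(13)=101, p(14)=135, p(15)=176, p(16)=231, p(17)=297, p(18)=385, p(19)=490, p(20)=627, p(21)=792, p(22)=1002, p(23)=1255, p(24)=1575, p(25)=1958, p(26)=2436, p(27)=3010, p(28)=3718, p(29)=4565, p(30)=5604, p(31)=6842, p(32)=8349, p(33)=10143, p(34)=12310, p(35)=14883, p(36)=17977, p(37)=21637, p(38)=26015, p(39)=31185, p(40)=37338, p(41)=44583, p(42)=53174, p(43)=63261, p(44)=75175, p(45)=89134, p(46)=105558, p(47)=124754.
Final step: p(48) = p(47) + p(46) - p(43) - p(41) + p(36) + p(33) - p(26) - p(22) + p(13) + p(8)
= 124754 + 105558 - 63261 - 44583 + 17977 + 10143 - 2436 - 1002 + 101 + 22
= 147273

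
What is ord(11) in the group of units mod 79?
39

79 is prime, so ord(11) divides φ(79) = 78.
Divisors of 78: 1, 2, 3, 6, 13, 26, 39, 78.
Repeated squaring: 11^1 ≡ 11, 11^2 ≡ 42, 11^4 ≡ 26, 11^8 ≡ 44, 11^16 ≡ 40, 11^32 ≡ 20, 11^64 ≡ 5 (mod 79).
Test 11^d mod 79 for each divisor d in increasing order:
11^1 ≡ 11
11^2 ≡ 42
11^3 = 11^2·11^1 ≡ 67
11^6 = 11^4·11^2 ≡ 65
11^13 = 11^8·11^4·11^1 ≡ 23
11^26 = 11^16·11^8·11^2 ≡ 55
11^39 = 11^32·11^4·11^2·11^1 ≡ 1  ← first divisor giving 1
The order is 39.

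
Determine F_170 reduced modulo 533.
14

Matrix identity: Q^n = [[F_(n+1), F_n], [F_n, F_(n-1)]] with Q = [[1,1],[1,0]].
n = 170 = 10101010₂. Square-and-multiply, entries mod 533:
Q^1 = [[1,1],[1,0]]
Q^2 = (Q^1)² = [[2,1],[1,1]]
Q^5 = (Q^2)²·Q = [[8,5],[5,3]]
Q^10 = (Q^5)² = [[89,55],[55,34]]
Q^21 = (Q^10)²·Q = [[122,286],[286,369]]
Q^42 = (Q^21)² = [[207,247],[247,493]]
Q^85 = (Q^42)²·Q = [[131,456],[456,208]]
Q^170 = (Q^85)² = [[171,14],[14,157]]
F_170 mod 533 = Q^170[0][1] = 14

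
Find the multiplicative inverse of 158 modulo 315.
2

gcd(158, 315) = 1, so the inverse exists.
Extended Euclidean algorithm on (315, 158):
315 = 1 × 158 + 157  ⟹  157 = (1)·315 + (-1)·158
158 = 1 × 157 + 1  ⟹  1 = (-1)·315 + (2)·158
So (2)·158 ≡ 1 (mod 315), i.e. 158^(-1) ≡ 2 (mod 315).
Check: 158 × 2 = 316 ≡ 1 (mod 315)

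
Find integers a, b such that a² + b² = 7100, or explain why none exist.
Not possible

Factorization: 7100 = 2^2 × 5^2 × 71
By Fermat: n is sum of two squares iff every prime p ≡ 3 (mod 4) appears to even power.
Prime(s) ≡ 3 (mod 4) with odd exponent: [(71, 1)]
Therefore 7100 cannot be expressed as a² + b².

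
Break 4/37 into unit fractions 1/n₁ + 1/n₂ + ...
1/10 + 1/124 + 1/22940

Greedy algorithm:
4/37: ceiling(37/4) = 10, use 1/10
3/370: ceiling(370/3) = 124, use 1/124
1/22940: ceiling(22940/1) = 22940, use 1/22940
Result: 4/37 = 1/10 + 1/124 + 1/22940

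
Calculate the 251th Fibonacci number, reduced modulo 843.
842

Matrix identity: Q^n = [[F_(n+1), F_n], [F_n, F_(n-1)]] with Q = [[1,1],[1,0]].
n = 251 = 11111011₂. Square-and-multiply, entries mod 843:
Q^1 = [[1,1],[1,0]]
Q^3 = (Q^1)²·Q = [[3,2],[2,1]]
Q^7 = (Q^3)²·Q = [[21,13],[13,8]]
Q^15 = (Q^7)²·Q = [[144,610],[610,377]]
Q^31 = (Q^15)²·Q = [[840,841],[841,842]]
Q^62 = (Q^31)² = [[13,8],[8,5]]
Q^125 = (Q^62)²·Q = [[377,233],[233,144]]
Q^251 = (Q^125)²·Q = [[0,842],[842,1]]
F_251 mod 843 = Q^251[0][1] = 842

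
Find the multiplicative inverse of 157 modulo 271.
145

gcd(157, 271) = 1, so the inverse exists.
Extended Euclidean algorithm on (271, 157):
271 = 1 × 157 + 114  ⟹  114 = (1)·271 + (-1)·157
157 = 1 × 114 + 43  ⟹  43 = (-1)·271 + (2)·157
114 = 2 × 43 + 28  ⟹  28 = (3)·271 + (-5)·157
43 = 1 × 28 + 15  ⟹  15 = (-4)·271 + (7)·157
28 = 1 × 15 + 13  ⟹  13 = (7)·271 + (-12)·157
15 = 1 × 13 + 2  ⟹  2 = (-11)·271 + (19)·157
13 = 6 × 2 + 1  ⟹  1 = (73)·271 + (-126)·157
So (-126)·157 ≡ 1 (mod 271), i.e. 157^(-1) ≡ -126 ≡ 145 (mod 271).
Check: 157 × 145 = 22765 ≡ 1 (mod 271)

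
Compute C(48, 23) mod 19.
2

Using Lucas' theorem:
Write n=48 and k=23 in base 19:
n in base 19: [2, 10]
k in base 19: [1, 4]
C(48,23) mod 19 = ∏ C(n_i, k_i) mod 19
Digit binomials (mod 19): C(2,1) = 2; C(10,4) = 210 ≡ 1
Product: 2 × 1 = 2 ≡ 2 (mod 19)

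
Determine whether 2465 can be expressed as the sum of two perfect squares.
8² + 49² (a=8, b=49)

Factorization: 2465 = 5 × 17 × 29
By Fermat: n is sum of two squares iff every prime p ≡ 3 (mod 4) appears to even power.
All primes ≡ 3 (mod 4) appear to even power.
Search a = 0, 1, 2, … for 2465 - a² a perfect square: first hit at a = 8: 2465 - 64 = 2401 = 49².
2465 = 8² + 49² = 64 + 2401 ✓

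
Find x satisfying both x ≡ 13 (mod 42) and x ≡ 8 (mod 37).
1525

Using Chinese Remainder Theorem:
M = 42 × 37 = 1554
M1 = 37, M2 = 42
y1 = 37^(-1) mod 42 = 25
y2 = 42^(-1) mod 37 = 15
x = (13×37×25 + 8×42×15) mod 1554 = 1525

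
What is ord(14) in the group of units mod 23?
22

23 is prime, so ord(14) divides φ(23) = 22.
Divisors of 22: 1, 2, 11, 22.
Repeated squaring: 14^1 ≡ 14, 14^2 ≡ 12, 14^4 ≡ 6, 14^8 ≡ 13, 14^16 ≡ 8 (mod 23).
Test 14^d mod 23 for each divisor d in increasing order:
14^1 ≡ 14
14^2 ≡ 12
14^11 = 14^8·14^2·14^1 ≡ 22
14^22 = 14^16·14^4·14^2 ≡ 1  ← first divisor giving 1
The order is 22.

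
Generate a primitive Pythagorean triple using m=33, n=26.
(413, 1716, 1765)

Euclid's formula: a = m² - n², b = 2mn, c = m² + n²
m = 33, n = 26
a = 33² - 26² = 1089 - 676 = 413
b = 2 × 33 × 26 = 1716
c = 33² + 26² = 1089 + 676 = 1765
Verification: 413² + 1716² = 170569 + 2944656 = 3115225 = 1765² ✓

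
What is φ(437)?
396

437 = 19 × 23
φ(n) = n × ∏(1 - 1/p) for each prime p dividing n
φ(437) = 437 × (1 - 1/19) × (1 - 1/23) = 396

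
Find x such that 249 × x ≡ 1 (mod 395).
349

gcd(249, 395) = 1, so the inverse exists.
Extended Euclidean algorithm on (395, 249):
395 = 1 × 249 + 146  ⟹  146 = (1)·395 + (-1)·249
249 = 1 × 146 + 103  ⟹  103 = (-1)·395 + (2)·249
146 = 1 × 103 + 43  ⟹  43 = (2)·395 + (-3)·249
103 = 2 × 43 + 17  ⟹  17 = (-5)·395 + (8)·249
43 = 2 × 17 + 9  ⟹  9 = (12)·395 + (-19)·249
17 = 1 × 9 + 8  ⟹  8 = (-17)·395 + (27)·249
9 = 1 × 8 + 1  ⟹  1 = (29)·395 + (-46)·249
So (-46)·249 ≡ 1 (mod 395), i.e. 249^(-1) ≡ -46 ≡ 349 (mod 395).
Check: 249 × 349 = 86901 ≡ 1 (mod 395)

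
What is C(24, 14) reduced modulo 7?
3

Using Lucas' theorem:
Write n=24 and k=14 in base 7:
n in base 7: [3, 3]
k in base 7: [2, 0]
C(24,14) mod 7 = ∏ C(n_i, k_i) mod 7
Digit binomials (mod 7): C(3,2) = 3; C(3,0) = 1
Product: 3 × 1 = 3 ≡ 3 (mod 7)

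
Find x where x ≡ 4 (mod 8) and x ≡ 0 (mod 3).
12

Using Chinese Remainder Theorem:
M = 8 × 3 = 24
M1 = 3, M2 = 8
y1 = 3^(-1) mod 8 = 3
y2 = 8^(-1) mod 3 = 2
x = (4×3×3 + 0×8×2) mod 24 = 12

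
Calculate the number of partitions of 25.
1958

p(n) counts ways to write n as a sum of positive integers (order ignored).
Euler's pentagonal recurrence: p(k) = p(k-1) + p(k-2) - p(k-5) - p(k-7) + p(k-12) + p(k-15) - ... (offsets j(3j∓1)/2, signs ++--, p(0)=1, p(<0)=0).
DP table for k = 0..24: p(0)=1, p(1)=1, p(2)=2, p(3)=3, p(4)=5, p(5)=7, p(6)=11, p(7)=15, p(8)=22, p(9)=30, p(10)=42, p(11)=56, p(12)=77, p(13)=101, p(14)=135, p(15)=176, p(16)=231, p(17)=297, p(18)=385, p(19)=490, p(20)=627, p(21)=792, p(22)=1002, p(23)=1255, p(24)=1575.
Final step: p(25) = p(24) + p(23) - p(20) - p(18) + p(13) + p(10) - p(3)
= 1575 + 1255 - 627 - 385 + 101 + 42 - 3
= 1958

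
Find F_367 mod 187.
13

Matrix identity: Q^n = [[F_(n+1), F_n], [F_n, F_(n-1)]] with Q = [[1,1],[1,0]].
n = 367 = 101101111₂. Square-and-multiply, entries mod 187:
Q^1 = [[1,1],[1,0]]
Q^2 = (Q^1)² = [[2,1],[1,1]]
Q^5 = (Q^2)²·Q = [[8,5],[5,3]]
Q^11 = (Q^5)²·Q = [[144,89],[89,55]]
Q^22 = (Q^11)² = [[46,133],[133,100]]
Q^45 = (Q^22)²·Q = [[140,170],[170,157]]
Q^91 = (Q^45)²·Q = [[67,67],[67,0]]
Q^183 = (Q^91)²·Q = [[3,2],[2,1]]
Q^367 = (Q^183)²·Q = [[21,13],[13,8]]
F_367 mod 187 = Q^367[0][1] = 13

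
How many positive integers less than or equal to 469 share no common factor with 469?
396

469 = 7 × 67
φ(n) = n × ∏(1 - 1/p) for each prime p dividing n
φ(469) = 469 × (1 - 1/7) × (1 - 1/67) = 396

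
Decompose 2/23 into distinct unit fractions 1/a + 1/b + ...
1/12 + 1/276

Greedy algorithm:
2/23: ceiling(23/2) = 12, use 1/12
1/276: ceiling(276/1) = 276, use 1/276
Result: 2/23 = 1/12 + 1/276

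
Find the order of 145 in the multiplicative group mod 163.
81

163 is prime, so ord(145) divides φ(163) = 162.
Divisors of 162: 1, 2, 3, 6, 9, 18, 27, 54, 81, 162.
Repeated squaring: 145^1 ≡ 145, 145^2 ≡ 161, 145^4 ≡ 4, 145^8 ≡ 16, 145^16 ≡ 93, 145^32 ≡ 10, 145^64 ≡ 100, 145^128 ≡ 57 (mod 163).
Test 145^d mod 163 for each divisor d in increasing order:
145^1 ≡ 145
145^2 ≡ 161
145^3 = 145^2·145^1 ≡ 36
145^6 = 145^4·145^2 ≡ 155
145^9 = 145^8·145^1 ≡ 38
145^18 = 145^16·145^2 ≡ 140
145^27 = 145^16·145^8·145^2·145^1 ≡ 104
145^54 = 145^32·145^16·145^4·145^2 ≡ 58
145^81 = 145^64·145^16·145^1 ≡ 1  ← first divisor giving 1
The order is 81.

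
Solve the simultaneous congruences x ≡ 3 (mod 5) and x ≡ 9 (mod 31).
133

Using Chinese Remainder Theorem:
M = 5 × 31 = 155
M1 = 31, M2 = 5
y1 = 31^(-1) mod 5 = 1
y2 = 5^(-1) mod 31 = 25
x = (3×31×1 + 9×5×25) mod 155 = 133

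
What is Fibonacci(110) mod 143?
77

Matrix identity: Q^n = [[F_(n+1), F_n], [F_n, F_(n-1)]] with Q = [[1,1],[1,0]].
n = 110 = 1101110₂. Square-and-multiply, entries mod 143:
Q^1 = [[1,1],[1,0]]
Q^3 = (Q^1)²·Q = [[3,2],[2,1]]
Q^6 = (Q^3)² = [[13,8],[8,5]]
Q^13 = (Q^6)²·Q = [[91,90],[90,1]]
Q^27 = (Q^13)²·Q = [[65,79],[79,129]]
Q^55 = (Q^27)²·Q = [[52,27],[27,25]]
Q^110 = (Q^55)² = [[1,77],[77,67]]
F_110 mod 143 = Q^110[0][1] = 77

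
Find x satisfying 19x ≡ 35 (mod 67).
x ≡ 23 (mod 67)

gcd(19, 67) = 1, which divides 35, so solutions exist.
Find 19^(-1) mod 67 by the extended Euclidean algorithm:
67 = 3 × 19 + 10  ⟹  10 = (1)·67 + (-3)·19
19 = 1 × 10 + 9  ⟹  9 = (-1)·67 + (4)·19
10 = 1 × 9 + 1  ⟹  1 = (2)·67 + (-7)·19
So (-7)·19 ≡ 1 (mod 67), i.e. 19^(-1) ≡ -7 ≡ 60 (mod 67).
x ≡ 60 × 35 = 2100 ≡ 23 (mod 67).
Check: 19 × 23 = 437 ≡ 35 (mod 67).
Unique solution: x ≡ 23 (mod 67)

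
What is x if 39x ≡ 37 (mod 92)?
x ≡ 67 (mod 92)

gcd(39, 92) = 1, which divides 37, so solutions exist.
Find 39^(-1) mod 92 by the extended Euclidean algorithm:
92 = 2 × 39 + 14  ⟹  14 = (1)·92 + (-2)·39
39 = 2 × 14 + 11  ⟹  11 = (-2)·92 + (5)·39
14 = 1 × 11 + 3  ⟹  3 = (3)·92 + (-7)·39
11 = 3 × 3 + 2  ⟹  2 = (-11)·92 + (26)·39
3 = 1 × 2 + 1  ⟹  1 = (14)·92 + (-33)·39
So (-33)·39 ≡ 1 (mod 92), i.e. 39^(-1) ≡ -33 ≡ 59 (mod 92).
x ≡ 59 × 37 = 2183 ≡ 67 (mod 92).
Check: 39 × 67 = 2613 ≡ 37 (mod 92).
Unique solution: x ≡ 67 (mod 92)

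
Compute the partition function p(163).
142798995930

p(n) counts ways to write n as a sum of positive integers (order ignored).
Euler's pentagonal recurrence: p(k) = p(k-1) + p(k-2) - p(k-5) - p(k-7) + p(k-12) + p(k-15) - ... (offsets j(3j∓1)/2, signs ++--, p(0)=1, p(<0)=0).
DP table for k = 0..162: p(0)=1, p(1)=1, p(2)=2, p(3)=3, p(4)=5, p(5)=7, p(6)=11, p(7)=15, p(8)=22, p(9)=30, p(10)=42, p(11)=56, p(12)=77, p(13)=101, p(14)=135, p(15)=176, p(16)=231, p(17)=297, p(18)=385, p(19)=490, p(20)=627, p(21)=792, p(22)=1002, p(23)=1255, p(24)=1575, p(25)=1958, p(26)=2436, p(27)=3010, p(28)=3718, p(29)=4565, p(30)=5604, p(31)=6842, p(32)=8349, p(33)=10143, p(34)=12310, p(35)=14883, p(36)=17977, p(37)=21637, p(38)=26015, p(39)=31185, p(40)=37338, p(41)=44583, p(42)=53174, p(43)=63261, p(44)=75175, p(45)=89134, p(46)=105558, p(47)=124754, p(48)=147273, p(49)=173525, p(50)=204226, p(51)=239943, p(52)=281589, p(53)=329931, p(54)=386155, p(55)=451276, p(56)=526823, p(57)=614154, p(58)=715220, p(59)=831820, p(60)=966467, p(61)=1121505, p(62)=1300156, p(63)=1505499, p(64)=1741630, p(65)=2012558, p(66)=2323520, p(67)=2679689, p(68)=3087735, p(69)=3554345, p(70)=4087968, p(71)=4697205, p(72)=5392783, p(73)=6185689, p(74)=7089500, p(75)=8118264, p(76)=9289091, p(77)=10619863, p(78)=12132164, p(79)=13848650, p(80)=15796476, p(81)=18004327, p(82)=20506255, p(83)=23338469, p(84)=26543660, p(85)=30167357, p(86)=34262962, p(87)=38887673, p(88)=44108109, p(89)=49995925, p(90)=56634173, p(91)=64112359, p(92)=72533807, p(93)=82010177, p(94)=92669720, p(95)=104651419, p(96)=118114304, p(97)=133230930, p(98)=150198136, p(99)=169229875, p(100)=190569292, p(101)=214481126, p(102)=241265379, p(103)=271248950, p(104)=304801365, p(105)=342325709, p(106)=384276336, p(107)=431149389, p(108)=483502844, p(109)=541946240, p(110)=607163746, p(111)=679903203, p(112)=761002156, p(113)=851376628, p(114)=952050665, p(115)=1064144451, p(116)=1188908248, p(117)=1327710076, p(118)=1482074143, p(119)=1653668665, p(120)=1844349560, p(121)=2056148051, p(122)=2291320912, p(123)=2552338241, p(124)=2841940500, p(125)=3163127352, p(126)=3519222692, p(127)=3913864295, p(128)=4351078600, p(129)=4835271870, p(130)=5371315400, p(131)=5964539504, p(132)=6620830889, p(133)=7346629512, p(134)=8149040695, p(135)=9035836076, p(136)=10015581680, p(137)=11097645016, p(138)=12292341831, p(139)=13610949895, p(140)=15065878135, p(141)=16670689208, p(142)=18440293320, p(143)=20390982757, p(144)=22540654445, p(145)=24908858009, p(146)=27517052599, p(147)=30388671978, p(148)=33549419497, p(149)=37027355200, p(150)=40853235313, p(151)=45060624582, p(152)=49686288421, p(153)=54770336324, p(154)=60356673280, p(155)=66493182097, p(156)=73232243759, p(157)=80630964769, p(158)=88751778802, p(159)=97662728555, p(160)=107438159466, p(161)=118159068427, p(162)=129913904637.
Final step: p(163) = p(162) + p(161) - p(158) - p(156) + p(151) + p(148) - p(141) - p(137) + p(128) + p(123) - p(112) - p(106) + p(93) + p(86) - p(71) - p(63) + p(46) + p(37) - p(18) - p(8)
= 129913904637 + 118159068427 - 88751778802 - 73232243759 + 45060624582 + 33549419497 - 16670689208 - 11097645016 + 4351078600 + 2552338241 - 761002156 - 384276336 + 82010177 + 34262962 - 4697205 - 1505499 + 105558 + 21637 - 385 - 22
= 142798995930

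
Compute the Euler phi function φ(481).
432

481 = 13 × 37
φ(n) = n × ∏(1 - 1/p) for each prime p dividing n
φ(481) = 481 × (1 - 1/13) × (1 - 1/37) = 432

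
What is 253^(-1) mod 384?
85

gcd(253, 384) = 1, so the inverse exists.
Extended Euclidean algorithm on (384, 253):
384 = 1 × 253 + 131  ⟹  131 = (1)·384 + (-1)·253
253 = 1 × 131 + 122  ⟹  122 = (-1)·384 + (2)·253
131 = 1 × 122 + 9  ⟹  9 = (2)·384 + (-3)·253
122 = 13 × 9 + 5  ⟹  5 = (-27)·384 + (41)·253
9 = 1 × 5 + 4  ⟹  4 = (29)·384 + (-44)·253
5 = 1 × 4 + 1  ⟹  1 = (-56)·384 + (85)·253
So (85)·253 ≡ 1 (mod 384), i.e. 253^(-1) ≡ 85 (mod 384).
Check: 253 × 85 = 21505 ≡ 1 (mod 384)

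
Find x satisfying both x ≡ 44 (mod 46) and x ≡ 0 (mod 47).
2068

Using Chinese Remainder Theorem:
M = 46 × 47 = 2162
M1 = 47, M2 = 46
y1 = 47^(-1) mod 46 = 1
y2 = 46^(-1) mod 47 = 46
x = (44×47×1 + 0×46×46) mod 2162 = 2068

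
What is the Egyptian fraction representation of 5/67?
1/14 + 1/313 + 1/293594

Greedy algorithm:
5/67: ceiling(67/5) = 14, use 1/14
3/938: ceiling(938/3) = 313, use 1/313
1/293594: ceiling(293594/1) = 293594, use 1/293594
Result: 5/67 = 1/14 + 1/313 + 1/293594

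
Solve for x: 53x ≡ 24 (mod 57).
x ≡ 51 (mod 57)

gcd(53, 57) = 1, which divides 24, so solutions exist.
Find 53^(-1) mod 57 by the extended Euclidean algorithm:
57 = 1 × 53 + 4  ⟹  4 = (1)·57 + (-1)·53
53 = 13 × 4 + 1  ⟹  1 = (-13)·57 + (14)·53
So (14)·53 ≡ 1 (mod 57), i.e. 53^(-1) ≡ 14 (mod 57).
x ≡ 14 × 24 = 336 ≡ 51 (mod 57).
Check: 53 × 51 = 2703 ≡ 24 (mod 57).
Unique solution: x ≡ 51 (mod 57)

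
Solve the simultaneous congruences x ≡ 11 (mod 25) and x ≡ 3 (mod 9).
111

Using Chinese Remainder Theorem:
M = 25 × 9 = 225
M1 = 9, M2 = 25
y1 = 9^(-1) mod 25 = 14
y2 = 25^(-1) mod 9 = 4
x = (11×9×14 + 3×25×4) mod 225 = 111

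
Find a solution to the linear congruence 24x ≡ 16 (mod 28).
x ≡ 3 (mod 7)

gcd(24, 28) = 4, which divides 16, so solutions exist.
Divide through by 4: 6x ≡ 4 (mod 7).
Find 6^(-1) mod 7 by the extended Euclidean algorithm:
7 = 1 × 6 + 1  ⟹  1 = (1)·7 + (-1)·6
So (-1)·6 ≡ 1 (mod 7), i.e. 6^(-1) ≡ -1 ≡ 6 (mod 7).
x ≡ 6 × 4 = 24 ≡ 3 (mod 7).
Check: 24 × 3 = 72 ≡ 16 (mod 28).
x ≡ 3 (mod 7), giving 4 solutions mod 28.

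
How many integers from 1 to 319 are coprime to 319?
280

319 = 11 × 29
φ(n) = n × ∏(1 - 1/p) for each prime p dividing n
φ(319) = 319 × (1 - 1/11) × (1 - 1/29) = 280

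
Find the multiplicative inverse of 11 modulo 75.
41

gcd(11, 75) = 1, so the inverse exists.
Extended Euclidean algorithm on (75, 11):
75 = 6 × 11 + 9  ⟹  9 = (1)·75 + (-6)·11
11 = 1 × 9 + 2  ⟹  2 = (-1)·75 + (7)·11
9 = 4 × 2 + 1  ⟹  1 = (5)·75 + (-34)·11
So (-34)·11 ≡ 1 (mod 75), i.e. 11^(-1) ≡ -34 ≡ 41 (mod 75).
Check: 11 × 41 = 451 ≡ 1 (mod 75)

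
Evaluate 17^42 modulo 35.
29

Repeated squaring. Binary of 42 = 101010.
17^1 ≡ 17 (mod 35); 17^2 ≡ 9 (mod 35); 17^4 ≡ 11 (mod 35); 17^8 ≡ 16 (mod 35); 17^16 ≡ 11 (mod 35); 17^32 ≡ 16 (mod 35)
17^42 = 17^2 × 17^8 × 17^32 ≡ 29 (mod 35)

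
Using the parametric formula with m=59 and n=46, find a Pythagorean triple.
(1365, 5428, 5597)

Euclid's formula: a = m² - n², b = 2mn, c = m² + n²
m = 59, n = 46
a = 59² - 46² = 3481 - 2116 = 1365
b = 2 × 59 × 46 = 5428
c = 59² + 46² = 3481 + 2116 = 5597
Verification: 1365² + 5428² = 1863225 + 29463184 = 31326409 = 5597² ✓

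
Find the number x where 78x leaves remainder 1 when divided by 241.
34

gcd(78, 241) = 1, so the inverse exists.
Extended Euclidean algorithm on (241, 78):
241 = 3 × 78 + 7  ⟹  7 = (1)·241 + (-3)·78
78 = 11 × 7 + 1  ⟹  1 = (-11)·241 + (34)·78
So (34)·78 ≡ 1 (mod 241), i.e. 78^(-1) ≡ 34 (mod 241).
Check: 78 × 34 = 2652 ≡ 1 (mod 241)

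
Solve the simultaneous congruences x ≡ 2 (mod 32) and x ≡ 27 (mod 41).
642

Using Chinese Remainder Theorem:
M = 32 × 41 = 1312
M1 = 41, M2 = 32
y1 = 41^(-1) mod 32 = 25
y2 = 32^(-1) mod 41 = 9
x = (2×41×25 + 27×32×9) mod 1312 = 642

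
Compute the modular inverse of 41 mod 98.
55

gcd(41, 98) = 1, so the inverse exists.
Extended Euclidean algorithm on (98, 41):
98 = 2 × 41 + 16  ⟹  16 = (1)·98 + (-2)·41
41 = 2 × 16 + 9  ⟹  9 = (-2)·98 + (5)·41
16 = 1 × 9 + 7  ⟹  7 = (3)·98 + (-7)·41
9 = 1 × 7 + 2  ⟹  2 = (-5)·98 + (12)·41
7 = 3 × 2 + 1  ⟹  1 = (18)·98 + (-43)·41
So (-43)·41 ≡ 1 (mod 98), i.e. 41^(-1) ≡ -43 ≡ 55 (mod 98).
Check: 41 × 55 = 2255 ≡ 1 (mod 98)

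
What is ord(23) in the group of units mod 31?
10

31 is prime, so ord(23) divides φ(31) = 30.
Divisors of 30: 1, 2, 3, 5, 6, 10, 15, 30.
Repeated squaring: 23^1 ≡ 23, 23^2 ≡ 2, 23^4 ≡ 4, 23^8 ≡ 16, 23^16 ≡ 8 (mod 31).
Test 23^d mod 31 for each divisor d in increasing order:
23^1 ≡ 23
23^2 ≡ 2
23^3 = 23^2·23^1 ≡ 15
23^5 = 23^4·23^1 ≡ 30
23^6 = 23^4·23^2 ≡ 8
23^10 = 23^8·23^2 ≡ 1  ← first divisor giving 1
The order is 10.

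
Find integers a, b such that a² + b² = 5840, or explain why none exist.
8² + 76² (a=8, b=76)

Factorization: 5840 = 2^4 × 5 × 73
By Fermat: n is sum of two squares iff every prime p ≡ 3 (mod 4) appears to even power.
All primes ≡ 3 (mod 4) appear to even power.
Search a = 0, 1, 2, … for 5840 - a² a perfect square: first hit at a = 8: 5840 - 64 = 5776 = 76².
5840 = 8² + 76² = 64 + 5776 ✓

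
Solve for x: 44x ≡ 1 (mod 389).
168

gcd(44, 389) = 1, so the inverse exists.
Extended Euclidean algorithm on (389, 44):
389 = 8 × 44 + 37  ⟹  37 = (1)·389 + (-8)·44
44 = 1 × 37 + 7  ⟹  7 = (-1)·389 + (9)·44
37 = 5 × 7 + 2  ⟹  2 = (6)·389 + (-53)·44
7 = 3 × 2 + 1  ⟹  1 = (-19)·389 + (168)·44
So (168)·44 ≡ 1 (mod 389), i.e. 44^(-1) ≡ 168 (mod 389).
Check: 44 × 168 = 7392 ≡ 1 (mod 389)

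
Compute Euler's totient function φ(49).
42

49 = 7^2
φ(n) = n × ∏(1 - 1/p) for each prime p dividing n
φ(49) = 49 × (1 - 1/7) = 42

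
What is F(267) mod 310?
188

Matrix identity: Q^n = [[F_(n+1), F_n], [F_n, F_(n-1)]] with Q = [[1,1],[1,0]].
n = 267 = 100001011₂. Square-and-multiply, entries mod 310:
Q^1 = [[1,1],[1,0]]
Q^2 = (Q^1)² = [[2,1],[1,1]]
Q^4 = (Q^2)² = [[5,3],[3,2]]
Q^8 = (Q^4)² = [[34,21],[21,13]]
Q^16 = (Q^8)² = [[47,57],[57,300]]
Q^33 = (Q^16)²·Q = [[127,188],[188,249]]
Q^66 = (Q^33)² = [[13,8],[8,5]]
Q^133 = (Q^66)²·Q = [[67,233],[233,144]]
Q^267 = (Q^133)²·Q = [[61,188],[188,183]]
F_267 mod 310 = Q^267[0][1] = 188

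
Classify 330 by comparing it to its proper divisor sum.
abundant

Proper divisors of 330: sum = 1 + 2 + 3 + 5 + 6 + 10 + 11 + 15 + 22 + 30 + 33 + 55 + 66 + 110 + 165 = 534
Since 534 > 330, 330 is abundant.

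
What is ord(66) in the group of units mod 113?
112

113 is prime, so ord(66) divides φ(113) = 112.
Divisors of 112: 1, 2, 4, 7, 8, 14, 16, 28, 56, 112.
Repeated squaring: 66^1 ≡ 66, 66^2 ≡ 62, 66^4 ≡ 2, 66^8 ≡ 4, 66^16 ≡ 16, 66^32 ≡ 30, 66^64 ≡ 109 (mod 113).
Test 66^d mod 113 for each divisor d in increasing order:
66^1 ≡ 66
66^2 ≡ 62
66^4 ≡ 2
66^7 = 66^4·66^2·66^1 ≡ 48
66^8 ≡ 4
66^14 = 66^8·66^4·66^2 ≡ 44
66^16 ≡ 16
66^28 = 66^16·66^8·66^4 ≡ 15
66^56 = 66^32·66^16·66^8 ≡ 112
66^112 = 66^64·66^32·66^16 ≡ 1  ← first divisor giving 1
The order is 112.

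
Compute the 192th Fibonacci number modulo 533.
348

Matrix identity: Q^n = [[F_(n+1), F_n], [F_n, F_(n-1)]] with Q = [[1,1],[1,0]].
n = 192 = 11000000₂. Square-and-multiply, entries mod 533:
Q^1 = [[1,1],[1,0]]
Q^3 = (Q^1)²·Q = [[3,2],[2,1]]
Q^6 = (Q^3)² = [[13,8],[8,5]]
Q^12 = (Q^6)² = [[233,144],[144,89]]
Q^24 = (Q^12)² = [[405,530],[530,408]]
Q^48 = (Q^24)² = [[403,226],[226,177]]
Q^96 = (Q^48)² = [[285,495],[495,323]]
Q^192 = (Q^96)² = [[54,348],[348,239]]
F_192 mod 533 = Q^192[0][1] = 348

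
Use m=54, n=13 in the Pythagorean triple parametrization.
(2747, 1404, 3085)

Euclid's formula: a = m² - n², b = 2mn, c = m² + n²
m = 54, n = 13
a = 54² - 13² = 2916 - 169 = 2747
b = 2 × 54 × 13 = 1404
c = 54² + 13² = 2916 + 169 = 3085
Verification: 2747² + 1404² = 7546009 + 1971216 = 9517225 = 3085² ✓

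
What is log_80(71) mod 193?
105

Baby-step giant-step with step n = ⌈√193⌉ = 14.
Baby steps 80^j mod 193 (j:value) for j=0..13: 0:1, 1:80, 2:31, 3:164, 4:189, 5:66, 6:69, 7:116, 8:16, 9:122, 10:110, 11:115, 12:129, 13:91.
Giant-step multiplier: 80^(-14) ≡ 80^(192-14) = 80^178 ≡ 25 (mod 193).
Giant steps γ_i = 71·25^i mod 193: γ_0=71, γ_1=38, γ_2=178, γ_3=11, γ_4=82, γ_5=120, γ_6=105, γ_7=116 (in table at j=7).
x = i·n + j = 7·14 + 7 = 105.
Check: 80^105 ≡ 71 (mod 193).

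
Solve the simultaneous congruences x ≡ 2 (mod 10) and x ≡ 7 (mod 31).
162

Using Chinese Remainder Theorem:
M = 10 × 31 = 310
M1 = 31, M2 = 10
y1 = 31^(-1) mod 10 = 1
y2 = 10^(-1) mod 31 = 28
x = (2×31×1 + 7×10×28) mod 310 = 162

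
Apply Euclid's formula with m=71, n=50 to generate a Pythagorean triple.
(2541, 7100, 7541)

Euclid's formula: a = m² - n², b = 2mn, c = m² + n²
m = 71, n = 50
a = 71² - 50² = 5041 - 2500 = 2541
b = 2 × 71 × 50 = 7100
c = 71² + 50² = 5041 + 2500 = 7541
Verification: 2541² + 7100² = 6456681 + 50410000 = 56866681 = 7541² ✓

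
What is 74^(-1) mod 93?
44

gcd(74, 93) = 1, so the inverse exists.
Extended Euclidean algorithm on (93, 74):
93 = 1 × 74 + 19  ⟹  19 = (1)·93 + (-1)·74
74 = 3 × 19 + 17  ⟹  17 = (-3)·93 + (4)·74
19 = 1 × 17 + 2  ⟹  2 = (4)·93 + (-5)·74
17 = 8 × 2 + 1  ⟹  1 = (-35)·93 + (44)·74
So (44)·74 ≡ 1 (mod 93), i.e. 74^(-1) ≡ 44 (mod 93).
Check: 74 × 44 = 3256 ≡ 1 (mod 93)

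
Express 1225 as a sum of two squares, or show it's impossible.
0² + 35² (a=0, b=35)

Factorization: 1225 = 5^2 × 7^2
By Fermat: n is sum of two squares iff every prime p ≡ 3 (mod 4) appears to even power.
All primes ≡ 3 (mod 4) appear to even power.
Search a = 0, 1, 2, … for 1225 - a² a perfect square: first hit at a = 0: 1225 - 0 = 1225 = 35².
1225 = 0² + 35² = 0 + 1225 ✓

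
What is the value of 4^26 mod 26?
16

Repeated squaring. Binary of 26 = 11010.
4^1 ≡ 4 (mod 26); 4^2 ≡ 16 (mod 26); 4^4 ≡ 22 (mod 26); 4^8 ≡ 16 (mod 26); 4^16 ≡ 22 (mod 26)
4^26 = 4^2 × 4^8 × 4^16 ≡ 16 (mod 26)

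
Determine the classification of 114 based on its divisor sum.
abundant

Proper divisors of 114: sum = 1 + 2 + 3 + 6 + 19 + 38 + 57 = 126
Since 126 > 114, 114 is abundant.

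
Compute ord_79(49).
39

79 is prime, so ord(49) divides φ(79) = 78.
Divisors of 78: 1, 2, 3, 6, 13, 26, 39, 78.
Repeated squaring: 49^1 ≡ 49, 49^2 ≡ 31, 49^4 ≡ 13, 49^8 ≡ 11, 49^16 ≡ 42, 49^32 ≡ 26, 49^64 ≡ 44 (mod 79).
Test 49^d mod 79 for each divisor d in increasing order:
49^1 ≡ 49
49^2 ≡ 31
49^3 = 49^2·49^1 ≡ 18
49^6 = 49^4·49^2 ≡ 8
49^13 = 49^8·49^4·49^1 ≡ 55
49^26 = 49^16·49^8·49^2 ≡ 23
49^39 = 49^32·49^4·49^2·49^1 ≡ 1  ← first divisor giving 1
The order is 39.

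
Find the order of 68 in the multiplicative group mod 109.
12

109 is prime, so ord(68) divides φ(109) = 108.
Divisors of 108: 1, 2, 3, 4, 6, 9, 12, 18, 27, 36, 54, 108.
Repeated squaring: 68^1 ≡ 68, 68^2 ≡ 46, 68^4 ≡ 45, 68^8 ≡ 63, 68^16 ≡ 45, 68^32 ≡ 63, 68^64 ≡ 45 (mod 109).
Test 68^d mod 109 for each divisor d in increasing order:
68^1 ≡ 68
68^2 ≡ 46
68^3 = 68^2·68^1 ≡ 76
68^4 ≡ 45
68^6 = 68^4·68^2 ≡ 108
68^9 = 68^8·68^1 ≡ 33
68^12 = 68^8·68^4 ≡ 1  ← first divisor giving 1
The order is 12.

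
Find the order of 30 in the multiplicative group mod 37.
18

37 is prime, so ord(30) divides φ(37) = 36.
Divisors of 36: 1, 2, 3, 4, 6, 9, 12, 18, 36.
Repeated squaring: 30^1 ≡ 30, 30^2 ≡ 12, 30^4 ≡ 33, 30^8 ≡ 16, 30^16 ≡ 34, 30^32 ≡ 9 (mod 37).
Test 30^d mod 37 for each divisor d in increasing order:
30^1 ≡ 30
30^2 ≡ 12
30^3 = 30^2·30^1 ≡ 27
30^4 ≡ 33
30^6 = 30^4·30^2 ≡ 26
30^9 = 30^8·30^1 ≡ 36
30^12 = 30^8·30^4 ≡ 10
30^18 = 30^16·30^2 ≡ 1  ← first divisor giving 1
The order is 18.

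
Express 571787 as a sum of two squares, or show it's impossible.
Not possible

Factorization: 571787 = 83^3
By Fermat: n is sum of two squares iff every prime p ≡ 3 (mod 4) appears to even power.
Prime(s) ≡ 3 (mod 4) with odd exponent: [(83, 3)]
Therefore 571787 cannot be expressed as a² + b².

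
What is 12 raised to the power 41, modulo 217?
52

Repeated squaring. Binary of 41 = 101001.
12^1 ≡ 12 (mod 217); 12^2 ≡ 144 (mod 217); 12^4 ≡ 121 (mod 217); 12^8 ≡ 102 (mod 217); 12^16 ≡ 205 (mod 217); 12^32 ≡ 144 (mod 217)
12^41 = 12^1 × 12^8 × 12^32 ≡ 52 (mod 217)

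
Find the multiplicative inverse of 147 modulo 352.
91

gcd(147, 352) = 1, so the inverse exists.
Extended Euclidean algorithm on (352, 147):
352 = 2 × 147 + 58  ⟹  58 = (1)·352 + (-2)·147
147 = 2 × 58 + 31  ⟹  31 = (-2)·352 + (5)·147
58 = 1 × 31 + 27  ⟹  27 = (3)·352 + (-7)·147
31 = 1 × 27 + 4  ⟹  4 = (-5)·352 + (12)·147
27 = 6 × 4 + 3  ⟹  3 = (33)·352 + (-79)·147
4 = 1 × 3 + 1  ⟹  1 = (-38)·352 + (91)·147
So (91)·147 ≡ 1 (mod 352), i.e. 147^(-1) ≡ 91 (mod 352).
Check: 147 × 91 = 13377 ≡ 1 (mod 352)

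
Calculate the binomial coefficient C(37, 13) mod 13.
2

Using Lucas' theorem:
Write n=37 and k=13 in base 13:
n in base 13: [2, 11]
k in base 13: [1, 0]
C(37,13) mod 13 = ∏ C(n_i, k_i) mod 13
Digit binomials (mod 13): C(2,1) = 2; C(11,0) = 1
Product: 2 × 1 = 2 ≡ 2 (mod 13)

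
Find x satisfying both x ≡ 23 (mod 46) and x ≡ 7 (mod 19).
805

Using Chinese Remainder Theorem:
M = 46 × 19 = 874
M1 = 19, M2 = 46
y1 = 19^(-1) mod 46 = 17
y2 = 46^(-1) mod 19 = 12
x = (23×19×17 + 7×46×12) mod 874 = 805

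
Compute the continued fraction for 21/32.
[0; 1, 1, 1, 10]

Euclidean algorithm steps:
21 = 0 × 32 + 21
32 = 1 × 21 + 11
21 = 1 × 11 + 10
11 = 1 × 10 + 1
10 = 10 × 1 + 0
Continued fraction: [0; 1, 1, 1, 10]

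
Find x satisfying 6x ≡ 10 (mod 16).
x ≡ 7 (mod 8)

gcd(6, 16) = 2, which divides 10, so solutions exist.
Divide through by 2: 3x ≡ 5 (mod 8).
Find 3^(-1) mod 8 by the extended Euclidean algorithm:
8 = 2 × 3 + 2  ⟹  2 = (1)·8 + (-2)·3
3 = 1 × 2 + 1  ⟹  1 = (-1)·8 + (3)·3
So (3)·3 ≡ 1 (mod 8), i.e. 3^(-1) ≡ 3 (mod 8).
x ≡ 3 × 5 = 15 ≡ 7 (mod 8).
Check: 6 × 7 = 42 ≡ 10 (mod 16).
x ≡ 7 (mod 8), giving 2 solutions mod 16.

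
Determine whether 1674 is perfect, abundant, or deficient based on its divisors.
abundant

Proper divisors of 1674: sum = 1 + 2 + 3 + 6 + 9 + 18 + 27 + 31 + 54 + 62 + 93 + 186 + 279 + 558 + 837 = 2166
Since 2166 > 1674, 1674 is abundant.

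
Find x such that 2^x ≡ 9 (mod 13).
8

Baby-step giant-step with step n = ⌈√13⌉ = 4.
Baby steps 2^j mod 13 (j:value) for j=0..3: 0:1, 1:2, 2:4, 3:8.
Giant-step multiplier: 2^(-4) ≡ 2^(12-4) = 2^8 ≡ 9 (mod 13).
Giant steps γ_i = 9·9^i mod 13: γ_0=9, γ_1=3, γ_2=1 (in table at j=0).
x = i·n + j = 2·4 + 0 = 8.
Check: 2^8 ≡ 9 (mod 13).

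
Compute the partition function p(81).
18004327

p(n) counts ways to write n as a sum of positive integers (order ignored).
Euler's pentagonal recurrence: p(k) = p(k-1) + p(k-2) - p(k-5) - p(k-7) + p(k-12) + p(k-15) - ... (offsets j(3j∓1)/2, signs ++--, p(0)=1, p(<0)=0).
DP table for k = 0..80: p(0)=1, p(1)=1, p(2)=2, p(3)=3, p(4)=5, p(5)=7, p(6)=11, p(7)=15, p(8)=22, p(9)=30, p(10)=42, p(11)=56, p(12)=77, p(13)=101, p(14)=135, p(15)=176, p(16)=231, p(17)=297, p(18)=385, p(19)=490, p(20)=627, p(21)=792, p(22)=1002, p(23)=1255, p(24)=1575, p(25)=1958, p(26)=2436, p(27)=3010, p(28)=3718, p(29)=4565, p(30)=5604, p(31)=6842, p(32)=8349, p(33)=10143, p(34)=12310, p(35)=14883, p(36)=17977, p(37)=21637, p(38)=26015, p(39)=31185, p(40)=37338, p(41)=44583, p(42)=53174, p(43)=63261, p(44)=75175, p(45)=89134, p(46)=105558, p(47)=124754, p(48)=147273, p(49)=173525, p(50)=204226, p(51)=239943, p(52)=281589, p(53)=329931, p(54)=386155, p(55)=451276, p(56)=526823, p(57)=614154, p(58)=715220, p(59)=831820, p(60)=966467, p(61)=1121505, p(62)=1300156, p(63)=1505499, p(64)=1741630, p(65)=2012558, p(66)=2323520, p(67)=2679689, p(68)=3087735, p(69)=3554345, p(70)=4087968, p(71)=4697205, p(72)=5392783, p(73)=6185689, p(74)=7089500, p(75)=8118264, p(76)=9289091, p(77)=10619863, p(78)=12132164, p(79)=13848650, p(80)=15796476.
Final step: p(81) = p(80) + p(79) - p(76) - p(74) + p(69) + p(66) - p(59) - p(55) + p(46) + p(41) - p(30) - p(24) + p(11) + p(4)
= 15796476 + 13848650 - 9289091 - 7089500 + 3554345 + 2323520 - 831820 - 451276 + 105558 + 44583 - 5604 - 1575 + 56 + 5
= 18004327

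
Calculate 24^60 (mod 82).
40

Repeated squaring. Binary of 60 = 111100.
24^1 ≡ 24 (mod 82); 24^2 ≡ 2 (mod 82); 24^4 ≡ 4 (mod 82); 24^8 ≡ 16 (mod 82); 24^16 ≡ 10 (mod 82); 24^32 ≡ 18 (mod 82)
24^60 = 24^4 × 24^8 × 24^16 × 24^32 ≡ 40 (mod 82)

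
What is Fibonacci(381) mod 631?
481

Matrix identity: Q^n = [[F_(n+1), F_n], [F_n, F_(n-1)]] with Q = [[1,1],[1,0]].
n = 381 = 101111101₂. Square-and-multiply, entries mod 631:
Q^1 = [[1,1],[1,0]]
Q^2 = (Q^1)² = [[2,1],[1,1]]
Q^5 = (Q^2)²·Q = [[8,5],[5,3]]
Q^11 = (Q^5)²·Q = [[144,89],[89,55]]
Q^23 = (Q^11)²·Q = [[305,262],[262,43]]
Q^47 = (Q^23)²·Q = [[445,133],[133,312]]
Q^95 = (Q^47)²·Q = [[264,543],[543,352]]
Q^190 = (Q^95)² = [[458,58],[58,400]]
Q^381 = (Q^190)²·Q = [[396,481],[481,546]]
F_381 mod 631 = Q^381[0][1] = 481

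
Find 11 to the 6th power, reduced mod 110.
11

Repeated squaring. Binary of 6 = 110.
11^1 ≡ 11 (mod 110); 11^2 ≡ 11 (mod 110); 11^4 ≡ 11 (mod 110)
11^6 = 11^2 × 11^4 ≡ 11 (mod 110)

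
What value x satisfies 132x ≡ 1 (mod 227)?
43

gcd(132, 227) = 1, so the inverse exists.
Extended Euclidean algorithm on (227, 132):
227 = 1 × 132 + 95  ⟹  95 = (1)·227 + (-1)·132
132 = 1 × 95 + 37  ⟹  37 = (-1)·227 + (2)·132
95 = 2 × 37 + 21  ⟹  21 = (3)·227 + (-5)·132
37 = 1 × 21 + 16  ⟹  16 = (-4)·227 + (7)·132
21 = 1 × 16 + 5  ⟹  5 = (7)·227 + (-12)·132
16 = 3 × 5 + 1  ⟹  1 = (-25)·227 + (43)·132
So (43)·132 ≡ 1 (mod 227), i.e. 132^(-1) ≡ 43 (mod 227).
Check: 132 × 43 = 5676 ≡ 1 (mod 227)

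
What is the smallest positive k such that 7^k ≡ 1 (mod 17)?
16

17 is prime, so ord(7) divides φ(17) = 16.
Divisors of 16: 1, 2, 4, 8, 16.
Repeated squaring: 7^1 ≡ 7, 7^2 ≡ 15, 7^4 ≡ 4, 7^8 ≡ 16, 7^16 ≡ 1 (mod 17).
Test 7^d mod 17 for each divisor d in increasing order:
7^1 ≡ 7
7^2 ≡ 15
7^4 ≡ 4
7^8 ≡ 16
7^16 ≡ 1  ← first divisor giving 1
The order is 16.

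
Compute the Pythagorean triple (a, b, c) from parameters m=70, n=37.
(3531, 5180, 6269)

Euclid's formula: a = m² - n², b = 2mn, c = m² + n²
m = 70, n = 37
a = 70² - 37² = 4900 - 1369 = 3531
b = 2 × 70 × 37 = 5180
c = 70² + 37² = 4900 + 1369 = 6269
Verification: 3531² + 5180² = 12467961 + 26832400 = 39300361 = 6269² ✓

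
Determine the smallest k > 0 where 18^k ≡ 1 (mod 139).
138

139 is prime, so ord(18) divides φ(139) = 138.
Divisors of 138: 1, 2, 3, 6, 23, 46, 69, 138.
Repeated squaring: 18^1 ≡ 18, 18^2 ≡ 46, 18^4 ≡ 31, 18^8 ≡ 127, 18^16 ≡ 5, 18^32 ≡ 25, 18^64 ≡ 69, 18^128 ≡ 35 (mod 139).
Test 18^d mod 139 for each divisor d in increasing order:
18^1 ≡ 18
18^2 ≡ 46
18^3 = 18^2·18^1 ≡ 133
18^6 = 18^4·18^2 ≡ 36
18^23 = 18^16·18^4·18^2·18^1 ≡ 43
18^46 = 18^32·18^8·18^4·18^2 ≡ 42
18^69 = 18^64·18^4·18^1 ≡ 138
18^138 = 18^128·18^8·18^2 ≡ 1  ← first divisor giving 1
The order is 138.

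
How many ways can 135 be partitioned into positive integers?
9035836076

p(n) counts ways to write n as a sum of positive integers (order ignored).
Euler's pentagonal recurrence: p(k) = p(k-1) + p(k-2) - p(k-5) - p(k-7) + p(k-12) + p(k-15) - ... (offsets j(3j∓1)/2, signs ++--, p(0)=1, p(<0)=0).
DP table for k = 0..134: p(0)=1, p(1)=1, p(2)=2, p(3)=3, p(4)=5, p(5)=7, p(6)=11, p(7)=15, p(8)=22, p(9)=30, p(10)=42, p(11)=56, p(12)=77, p(13)=101, p(14)=135, p(15)=176, p(16)=231, p(17)=297, p(18)=385, p(19)=490, p(20)=627, p(21)=792, p(22)=1002, p(23)=1255, p(24)=1575, p(25)=1958, p(26)=2436, p(27)=3010, p(28)=3718, p(29)=4565, p(30)=5604, p(31)=6842, p(32)=8349, p(33)=10143, p(34)=12310, p(35)=14883, p(36)=17977, p(37)=21637, p(38)=26015, p(39)=31185, p(40)=37338, p(41)=44583, p(42)=53174, p(43)=63261, p(44)=75175, p(45)=89134, p(46)=105558, p(47)=124754, p(48)=147273, p(49)=173525, p(50)=204226, p(51)=239943, p(52)=281589, p(53)=329931, p(54)=386155, p(55)=451276, p(56)=526823, p(57)=614154, p(58)=715220, p(59)=831820, p(60)=966467, p(61)=1121505, p(62)=1300156, p(63)=1505499, p(64)=1741630, p(65)=2012558, p(66)=2323520, p(67)=2679689, p(68)=3087735, p(69)=3554345, p(70)=4087968, p(71)=4697205, p(72)=5392783, p(73)=6185689, p(74)=7089500, p(75)=8118264, p(76)=9289091, p(77)=10619863, p(78)=12132164, p(79)=13848650, p(80)=15796476, p(81)=18004327, p(82)=20506255, p(83)=23338469, p(84)=26543660, p(85)=30167357, p(86)=34262962, p(87)=38887673, p(88)=44108109, p(89)=49995925, p(90)=56634173, p(91)=64112359, p(92)=72533807, p(93)=82010177, p(94)=92669720, p(95)=104651419, p(96)=118114304, p(97)=133230930, p(98)=150198136, p(99)=169229875, p(100)=190569292, p(101)=214481126, p(102)=241265379, p(103)=271248950, p(104)=304801365, p(105)=342325709, p(106)=384276336, p(107)=431149389, p(108)=483502844, p(109)=541946240, p(110)=607163746, p(111)=679903203, p(112)=761002156, p(113)=851376628, p(114)=952050665, p(115)=1064144451, p(116)=1188908248, p(117)=1327710076, p(118)=1482074143, p(119)=1653668665, p(120)=1844349560, p(121)=2056148051, p(122)=2291320912, p(123)=2552338241, p(124)=2841940500, p(125)=3163127352, p(126)=3519222692, p(127)=3913864295, p(128)=4351078600, p(129)=4835271870, p(130)=5371315400, p(131)=5964539504, p(132)=6620830889, p(133)=7346629512, p(134)=8149040695.
Final step: p(135) = p(134) + p(133) - p(130) - p(128) + p(123) + p(120) - p(113) - p(109) + p(100) + p(95) - p(84) - p(78) + p(65) + p(58) - p(43) - p(35) + p(18) + p(9)
= 8149040695 + 7346629512 - 5371315400 - 4351078600 + 2552338241 + 1844349560 - 851376628 - 541946240 + 190569292 + 104651419 - 26543660 - 12132164 + 2012558 + 715220 - 63261 - 14883 + 385 + 30
= 9035836076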